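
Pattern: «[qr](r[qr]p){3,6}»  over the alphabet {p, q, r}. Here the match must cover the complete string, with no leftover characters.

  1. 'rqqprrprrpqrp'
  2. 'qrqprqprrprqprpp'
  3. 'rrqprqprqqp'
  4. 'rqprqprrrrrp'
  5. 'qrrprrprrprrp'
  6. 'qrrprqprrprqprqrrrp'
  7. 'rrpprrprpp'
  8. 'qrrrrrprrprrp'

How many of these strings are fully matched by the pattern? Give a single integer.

1 → no match
2 → no match
3 → no match
4 → no match
5 → match
6 → no match
7 → no match
8 → no match
Total matched: 1

1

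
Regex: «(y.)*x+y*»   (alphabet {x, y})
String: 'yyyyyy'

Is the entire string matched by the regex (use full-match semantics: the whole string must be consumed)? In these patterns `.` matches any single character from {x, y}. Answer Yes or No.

No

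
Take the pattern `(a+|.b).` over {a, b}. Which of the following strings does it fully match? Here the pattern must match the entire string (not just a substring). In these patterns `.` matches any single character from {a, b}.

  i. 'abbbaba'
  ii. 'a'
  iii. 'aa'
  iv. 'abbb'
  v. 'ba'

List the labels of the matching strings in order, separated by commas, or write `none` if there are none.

iii

i. 'abbbaba' → no match
ii. 'a' → no match
iii. 'aa' → match
iv. 'abbb' → no match
v. 'ba' → no match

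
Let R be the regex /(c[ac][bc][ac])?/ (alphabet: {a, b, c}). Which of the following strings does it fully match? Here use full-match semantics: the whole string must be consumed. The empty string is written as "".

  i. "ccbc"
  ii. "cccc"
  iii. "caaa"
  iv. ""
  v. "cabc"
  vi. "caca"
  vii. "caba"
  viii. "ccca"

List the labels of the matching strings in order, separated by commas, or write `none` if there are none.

i, ii, iv, v, vi, vii, viii

i → match
ii → match
iii → no match
iv → match
v → match
vi → match
vii → match
viii → match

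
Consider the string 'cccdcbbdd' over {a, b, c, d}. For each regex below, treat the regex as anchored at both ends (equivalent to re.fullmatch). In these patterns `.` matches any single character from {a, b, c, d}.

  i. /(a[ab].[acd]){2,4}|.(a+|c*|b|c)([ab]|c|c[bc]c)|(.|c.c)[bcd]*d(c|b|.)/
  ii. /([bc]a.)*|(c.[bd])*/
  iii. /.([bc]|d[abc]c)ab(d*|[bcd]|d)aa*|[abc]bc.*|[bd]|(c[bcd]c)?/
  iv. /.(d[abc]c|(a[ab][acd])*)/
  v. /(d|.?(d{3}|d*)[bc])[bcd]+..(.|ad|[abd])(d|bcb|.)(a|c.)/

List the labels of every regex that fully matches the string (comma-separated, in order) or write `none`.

i → match
ii → no match
iii → no match
iv → no match
v → no match

i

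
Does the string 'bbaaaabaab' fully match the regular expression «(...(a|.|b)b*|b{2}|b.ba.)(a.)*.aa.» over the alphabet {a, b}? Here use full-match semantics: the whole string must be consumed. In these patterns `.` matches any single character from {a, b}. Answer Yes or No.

Yes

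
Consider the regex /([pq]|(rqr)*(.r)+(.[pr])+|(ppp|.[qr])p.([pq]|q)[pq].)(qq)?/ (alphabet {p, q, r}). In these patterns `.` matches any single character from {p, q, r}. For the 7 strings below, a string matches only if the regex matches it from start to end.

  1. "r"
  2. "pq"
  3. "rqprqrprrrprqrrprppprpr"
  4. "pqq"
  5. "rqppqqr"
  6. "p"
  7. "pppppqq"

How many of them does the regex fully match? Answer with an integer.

3

1 → no match
2 → no match
3 → no match
4 → match
5 → match
6 → match
7 → no match
Total matched: 3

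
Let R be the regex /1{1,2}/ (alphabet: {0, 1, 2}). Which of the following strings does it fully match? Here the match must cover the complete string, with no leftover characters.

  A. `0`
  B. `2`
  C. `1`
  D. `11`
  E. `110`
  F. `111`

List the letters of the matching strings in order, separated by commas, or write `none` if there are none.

C, D

A → no match — must start with `1`
B → no match — must start with `1`
C → match
D → match
E → no match — must end with `1`
F → no match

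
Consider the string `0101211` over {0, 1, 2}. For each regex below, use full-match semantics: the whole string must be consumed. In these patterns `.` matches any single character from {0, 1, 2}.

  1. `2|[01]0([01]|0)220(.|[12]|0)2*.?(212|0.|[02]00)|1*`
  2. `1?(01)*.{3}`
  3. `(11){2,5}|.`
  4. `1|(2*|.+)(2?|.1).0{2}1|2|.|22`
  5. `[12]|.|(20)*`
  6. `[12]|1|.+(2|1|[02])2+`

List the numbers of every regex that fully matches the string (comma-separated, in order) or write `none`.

1 → no match
2 → match
3 → no match
4 → no match
5 → no match
6 → no match

2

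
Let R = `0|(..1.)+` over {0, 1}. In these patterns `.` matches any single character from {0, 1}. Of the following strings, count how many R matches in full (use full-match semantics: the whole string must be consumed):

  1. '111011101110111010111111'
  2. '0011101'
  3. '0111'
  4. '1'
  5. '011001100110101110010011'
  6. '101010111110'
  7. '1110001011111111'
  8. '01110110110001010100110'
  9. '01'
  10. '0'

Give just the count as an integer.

5

1 → match
2 → no match
3 → match
4 → no match
5 → no match
6 → match
7 → match
8 → no match
9 → no match
10 → match
Total matched: 5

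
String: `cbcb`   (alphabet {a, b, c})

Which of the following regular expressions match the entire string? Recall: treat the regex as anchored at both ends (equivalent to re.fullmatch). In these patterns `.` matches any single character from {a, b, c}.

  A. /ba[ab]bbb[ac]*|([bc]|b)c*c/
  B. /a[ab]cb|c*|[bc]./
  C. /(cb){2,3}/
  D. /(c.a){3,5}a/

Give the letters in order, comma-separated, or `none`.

C

A → no match
B → no match
C → match
D → no match — must end with `aa`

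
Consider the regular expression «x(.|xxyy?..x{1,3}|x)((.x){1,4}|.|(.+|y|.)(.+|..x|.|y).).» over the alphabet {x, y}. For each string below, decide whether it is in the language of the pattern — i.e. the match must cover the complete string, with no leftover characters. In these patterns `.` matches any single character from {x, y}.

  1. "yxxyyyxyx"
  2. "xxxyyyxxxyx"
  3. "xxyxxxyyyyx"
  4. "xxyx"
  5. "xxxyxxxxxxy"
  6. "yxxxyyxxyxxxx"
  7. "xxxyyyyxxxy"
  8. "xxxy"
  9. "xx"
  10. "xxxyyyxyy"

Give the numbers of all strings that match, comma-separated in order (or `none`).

2, 3, 4, 5, 7, 8, 10

1. "yxxyyyxyx" → no match — must start with "x"
2. "xxxyyyxxxyx" → match
3. "xxyxxxyyyyx" → match
4. "xxyx" → match
5. "xxxyxxxxxxy" → match
6 → no match — must start with "x"
7. "xxxyyyyxxxy" → match
8. "xxxy" → match
9. "xx" → no match
10. "xxxyyyxyy" → match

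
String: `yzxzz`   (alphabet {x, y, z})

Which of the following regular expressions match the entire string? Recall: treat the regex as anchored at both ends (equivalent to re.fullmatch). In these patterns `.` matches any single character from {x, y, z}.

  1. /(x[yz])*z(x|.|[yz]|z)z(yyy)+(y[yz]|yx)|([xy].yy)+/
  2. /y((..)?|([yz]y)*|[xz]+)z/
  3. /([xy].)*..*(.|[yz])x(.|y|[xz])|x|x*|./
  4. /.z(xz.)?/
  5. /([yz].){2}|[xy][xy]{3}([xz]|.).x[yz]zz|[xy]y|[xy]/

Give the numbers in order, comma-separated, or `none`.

1 → no match
2 → match
3 → no match
4 → match
5 → no match

2, 4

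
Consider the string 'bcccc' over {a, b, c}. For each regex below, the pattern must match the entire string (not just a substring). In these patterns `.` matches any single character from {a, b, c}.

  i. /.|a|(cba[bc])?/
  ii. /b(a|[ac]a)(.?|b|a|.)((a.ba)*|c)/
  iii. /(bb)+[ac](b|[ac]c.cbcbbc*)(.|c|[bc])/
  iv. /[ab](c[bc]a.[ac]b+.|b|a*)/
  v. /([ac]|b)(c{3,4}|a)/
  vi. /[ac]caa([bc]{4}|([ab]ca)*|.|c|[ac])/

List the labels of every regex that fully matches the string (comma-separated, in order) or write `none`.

v

i → no match
ii → no match
iii → no match — must start with 'bb'
iv → no match
v → match
vi → no match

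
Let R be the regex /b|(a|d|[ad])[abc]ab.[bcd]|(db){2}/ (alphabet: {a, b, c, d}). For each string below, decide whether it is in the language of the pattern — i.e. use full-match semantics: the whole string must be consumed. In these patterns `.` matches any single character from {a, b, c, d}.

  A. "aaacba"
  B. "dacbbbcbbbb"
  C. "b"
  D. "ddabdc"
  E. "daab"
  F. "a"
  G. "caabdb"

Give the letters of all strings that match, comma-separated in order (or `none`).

A → no match
B → no match
C → match
D → no match
E → no match
F → no match
G → no match

C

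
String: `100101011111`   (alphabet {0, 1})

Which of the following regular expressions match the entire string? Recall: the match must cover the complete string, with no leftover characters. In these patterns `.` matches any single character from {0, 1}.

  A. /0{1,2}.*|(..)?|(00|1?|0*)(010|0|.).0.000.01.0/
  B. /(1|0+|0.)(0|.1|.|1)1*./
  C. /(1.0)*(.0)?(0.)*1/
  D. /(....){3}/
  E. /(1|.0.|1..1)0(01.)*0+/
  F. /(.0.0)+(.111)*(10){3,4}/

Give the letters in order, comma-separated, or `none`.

D

A → no match
B → no match
C → no match
D → match
E → no match — must end with `0`
F → no match — must end with `10`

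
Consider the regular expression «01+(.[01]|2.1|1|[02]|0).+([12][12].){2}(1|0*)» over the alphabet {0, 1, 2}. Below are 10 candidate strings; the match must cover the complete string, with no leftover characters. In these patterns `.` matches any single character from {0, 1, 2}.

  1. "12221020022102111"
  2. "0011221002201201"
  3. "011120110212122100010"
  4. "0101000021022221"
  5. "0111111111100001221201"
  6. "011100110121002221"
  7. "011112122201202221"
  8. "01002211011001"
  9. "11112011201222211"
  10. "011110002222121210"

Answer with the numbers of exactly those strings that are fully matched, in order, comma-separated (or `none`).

1 → no match — must start with "01"
2 → no match — must start with "01"
3 → no match
4 → no match
5 → match
6 → no match
7 → match
8 → no match
9 → no match — must start with "01"
10 → match

5, 7, 10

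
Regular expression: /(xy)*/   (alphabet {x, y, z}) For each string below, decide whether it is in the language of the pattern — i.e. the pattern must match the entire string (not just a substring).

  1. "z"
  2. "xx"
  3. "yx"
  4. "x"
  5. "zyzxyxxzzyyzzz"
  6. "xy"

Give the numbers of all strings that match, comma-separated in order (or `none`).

6

1 → no match
2 → no match
3 → no match
4 → no match
5 → no match
6 → match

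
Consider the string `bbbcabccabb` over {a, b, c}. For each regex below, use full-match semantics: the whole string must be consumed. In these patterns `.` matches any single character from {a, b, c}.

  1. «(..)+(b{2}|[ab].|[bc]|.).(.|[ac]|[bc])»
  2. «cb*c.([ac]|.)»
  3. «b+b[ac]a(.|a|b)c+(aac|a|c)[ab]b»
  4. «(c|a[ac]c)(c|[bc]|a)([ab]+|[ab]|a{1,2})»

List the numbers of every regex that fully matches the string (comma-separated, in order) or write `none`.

1 → match
2 → no match — must start with `c`
3 → match
4 → no match

1, 3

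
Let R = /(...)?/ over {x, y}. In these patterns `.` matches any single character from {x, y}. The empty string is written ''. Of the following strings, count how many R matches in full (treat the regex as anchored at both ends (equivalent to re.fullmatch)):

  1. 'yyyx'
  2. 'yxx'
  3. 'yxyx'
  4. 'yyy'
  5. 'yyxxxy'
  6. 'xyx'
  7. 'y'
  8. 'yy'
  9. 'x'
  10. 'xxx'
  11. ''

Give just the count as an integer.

5

1 → no match
2 → match
3 → no match
4 → match
5 → no match
6 → match
7 → no match
8 → no match
9 → no match
10 → match
11 → match
Total matched: 5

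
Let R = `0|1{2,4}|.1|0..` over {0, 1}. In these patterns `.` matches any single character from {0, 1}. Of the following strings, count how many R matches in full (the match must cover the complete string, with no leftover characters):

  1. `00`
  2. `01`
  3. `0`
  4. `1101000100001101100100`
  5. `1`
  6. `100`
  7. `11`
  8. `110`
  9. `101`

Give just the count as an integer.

1 → no match
2 → match
3 → match
4 → no match
5 → no match
6 → no match
7 → match
8 → no match
9 → no match
Total matched: 3

3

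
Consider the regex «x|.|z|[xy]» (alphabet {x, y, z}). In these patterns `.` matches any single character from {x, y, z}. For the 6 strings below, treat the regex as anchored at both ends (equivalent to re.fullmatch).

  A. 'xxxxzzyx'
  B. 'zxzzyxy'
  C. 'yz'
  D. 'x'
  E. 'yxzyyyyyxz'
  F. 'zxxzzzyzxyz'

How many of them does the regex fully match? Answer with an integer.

A → no match
B → no match
C → no match
D → match
E → no match
F → no match
Total matched: 1

1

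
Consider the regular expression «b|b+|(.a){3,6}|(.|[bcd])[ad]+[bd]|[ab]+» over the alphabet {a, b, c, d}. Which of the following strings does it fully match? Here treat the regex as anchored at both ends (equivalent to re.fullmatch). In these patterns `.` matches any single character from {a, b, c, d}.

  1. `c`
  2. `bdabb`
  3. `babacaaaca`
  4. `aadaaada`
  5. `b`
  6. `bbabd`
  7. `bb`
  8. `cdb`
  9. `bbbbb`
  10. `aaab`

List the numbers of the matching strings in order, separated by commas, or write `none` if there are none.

1 → no match
2 → no match
3 → match
4 → match
5 → match
6 → no match
7 → match
8 → match
9 → match
10 → match

3, 4, 5, 7, 8, 9, 10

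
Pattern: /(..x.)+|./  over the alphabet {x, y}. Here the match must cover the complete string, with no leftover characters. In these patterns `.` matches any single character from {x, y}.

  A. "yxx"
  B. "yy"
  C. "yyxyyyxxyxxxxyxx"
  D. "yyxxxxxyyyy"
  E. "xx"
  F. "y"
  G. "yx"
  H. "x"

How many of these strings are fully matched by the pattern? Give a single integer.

A → no match
B → no match
C → match
D → no match
E → no match
F → match
G → no match
H → match
Total matched: 3

3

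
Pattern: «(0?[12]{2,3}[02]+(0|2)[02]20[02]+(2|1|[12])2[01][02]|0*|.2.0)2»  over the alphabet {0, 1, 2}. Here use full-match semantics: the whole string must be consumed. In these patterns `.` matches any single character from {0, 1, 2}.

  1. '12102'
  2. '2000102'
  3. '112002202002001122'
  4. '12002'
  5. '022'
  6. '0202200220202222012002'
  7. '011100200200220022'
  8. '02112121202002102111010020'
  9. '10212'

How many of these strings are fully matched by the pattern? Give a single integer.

2

1 → match
2 → no match
3 → no match
4 → match
5 → no match
6 → no match
7 → no match
8 → no match — must end with '2'
9 → no match
Total matched: 2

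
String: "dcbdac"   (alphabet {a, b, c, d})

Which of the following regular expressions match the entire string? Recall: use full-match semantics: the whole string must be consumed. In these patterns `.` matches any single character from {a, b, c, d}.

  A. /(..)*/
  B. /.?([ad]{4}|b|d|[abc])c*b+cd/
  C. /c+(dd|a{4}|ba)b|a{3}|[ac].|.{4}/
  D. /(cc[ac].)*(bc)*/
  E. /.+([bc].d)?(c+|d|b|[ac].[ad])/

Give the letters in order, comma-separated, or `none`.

A → match
B → no match — must end with "bcd"
C → no match
D → no match
E → match

A, E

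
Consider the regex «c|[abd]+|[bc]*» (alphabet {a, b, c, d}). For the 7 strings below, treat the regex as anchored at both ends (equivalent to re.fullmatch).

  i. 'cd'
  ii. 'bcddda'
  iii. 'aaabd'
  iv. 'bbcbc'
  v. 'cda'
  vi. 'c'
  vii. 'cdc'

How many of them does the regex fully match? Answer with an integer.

3

i. 'cd' → no match
ii. 'bcddda' → no match
iii. 'aaabd' → match
iv. 'bbcbc' → match
v. 'cda' → no match
vi. 'c' → match
vii. 'cdc' → no match
Total matched: 3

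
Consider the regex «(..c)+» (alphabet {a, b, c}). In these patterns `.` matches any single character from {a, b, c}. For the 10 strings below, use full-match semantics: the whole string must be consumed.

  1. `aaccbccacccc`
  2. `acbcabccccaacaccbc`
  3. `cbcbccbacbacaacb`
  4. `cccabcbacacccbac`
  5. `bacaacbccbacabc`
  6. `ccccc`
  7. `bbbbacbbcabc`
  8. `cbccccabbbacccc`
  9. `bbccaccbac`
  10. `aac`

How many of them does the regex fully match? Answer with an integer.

1 → match
2 → no match
3 → no match — must end with `c`
4 → no match
5 → match
6 → no match
7 → no match
8 → no match
9 → no match
10 → match
Total matched: 3

3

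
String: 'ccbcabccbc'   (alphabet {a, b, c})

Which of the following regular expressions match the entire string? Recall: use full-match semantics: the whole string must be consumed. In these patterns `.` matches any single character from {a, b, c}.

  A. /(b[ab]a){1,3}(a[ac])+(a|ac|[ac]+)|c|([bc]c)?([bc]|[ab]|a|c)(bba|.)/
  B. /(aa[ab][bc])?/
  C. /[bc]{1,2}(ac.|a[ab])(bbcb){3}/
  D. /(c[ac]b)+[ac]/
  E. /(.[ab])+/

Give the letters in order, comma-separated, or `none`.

D

A → no match
B → no match
C → no match — must end with 'bbcb'
D → match
E → no match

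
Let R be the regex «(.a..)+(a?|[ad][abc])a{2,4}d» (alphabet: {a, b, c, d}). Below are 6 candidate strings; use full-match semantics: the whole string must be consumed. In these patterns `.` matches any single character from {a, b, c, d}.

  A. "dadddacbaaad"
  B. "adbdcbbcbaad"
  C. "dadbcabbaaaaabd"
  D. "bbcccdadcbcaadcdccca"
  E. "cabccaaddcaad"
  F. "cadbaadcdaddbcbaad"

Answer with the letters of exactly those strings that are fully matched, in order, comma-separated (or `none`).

A, E

A → match
B → no match
C → no match — must end with "ad"
D → no match — must end with "ad"
E → match
F → no match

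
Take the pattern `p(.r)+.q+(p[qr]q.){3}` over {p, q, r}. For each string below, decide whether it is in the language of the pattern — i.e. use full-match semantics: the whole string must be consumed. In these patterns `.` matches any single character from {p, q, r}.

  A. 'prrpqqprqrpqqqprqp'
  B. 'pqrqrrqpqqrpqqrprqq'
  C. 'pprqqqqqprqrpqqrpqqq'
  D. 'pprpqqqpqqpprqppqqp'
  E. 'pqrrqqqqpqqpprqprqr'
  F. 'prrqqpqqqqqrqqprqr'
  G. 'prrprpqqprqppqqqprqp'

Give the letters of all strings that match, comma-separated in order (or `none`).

A → match
B → match
C → match
D → match
E → no match
F → no match
G → match

A, B, C, D, G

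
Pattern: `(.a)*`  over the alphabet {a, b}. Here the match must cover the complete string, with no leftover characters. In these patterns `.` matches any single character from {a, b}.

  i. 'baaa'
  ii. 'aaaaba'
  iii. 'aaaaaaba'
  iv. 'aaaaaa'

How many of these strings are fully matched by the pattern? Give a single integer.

4

i → match
ii → match
iii → match
iv → match
Total matched: 4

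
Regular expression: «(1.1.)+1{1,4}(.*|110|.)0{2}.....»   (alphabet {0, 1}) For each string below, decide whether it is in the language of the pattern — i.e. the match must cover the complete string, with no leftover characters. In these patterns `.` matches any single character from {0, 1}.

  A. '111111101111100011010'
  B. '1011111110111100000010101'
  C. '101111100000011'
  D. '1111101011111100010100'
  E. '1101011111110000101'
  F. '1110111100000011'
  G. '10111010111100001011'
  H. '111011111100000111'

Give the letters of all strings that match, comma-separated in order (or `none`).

A, B, C, D, F, G, H

A → match
B → match
C → match
D → match
E → no match
F → match
G → match
H → match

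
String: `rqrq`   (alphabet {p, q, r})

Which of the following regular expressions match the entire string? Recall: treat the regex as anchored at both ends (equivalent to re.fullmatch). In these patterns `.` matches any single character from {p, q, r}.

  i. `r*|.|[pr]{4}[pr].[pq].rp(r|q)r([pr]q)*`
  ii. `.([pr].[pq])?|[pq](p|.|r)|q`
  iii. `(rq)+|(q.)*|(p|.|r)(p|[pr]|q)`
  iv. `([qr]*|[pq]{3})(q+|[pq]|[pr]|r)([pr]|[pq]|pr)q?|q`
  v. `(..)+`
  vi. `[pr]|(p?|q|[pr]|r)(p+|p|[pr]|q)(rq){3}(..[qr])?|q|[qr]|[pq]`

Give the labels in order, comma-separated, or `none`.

iii, iv, v

i → no match
ii → no match
iii → match
iv → match
v → match
vi → no match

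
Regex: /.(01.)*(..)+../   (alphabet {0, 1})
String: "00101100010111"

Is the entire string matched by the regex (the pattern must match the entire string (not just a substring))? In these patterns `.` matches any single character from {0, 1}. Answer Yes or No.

Yes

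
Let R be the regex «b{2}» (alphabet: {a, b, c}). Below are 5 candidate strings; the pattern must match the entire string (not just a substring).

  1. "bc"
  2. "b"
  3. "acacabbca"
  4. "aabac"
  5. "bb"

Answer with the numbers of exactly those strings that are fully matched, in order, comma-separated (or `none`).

1 → no match — must end with "b"
2 → no match
3 → no match — must start with "b"
4 → no match — must start with "b"
5 → match

5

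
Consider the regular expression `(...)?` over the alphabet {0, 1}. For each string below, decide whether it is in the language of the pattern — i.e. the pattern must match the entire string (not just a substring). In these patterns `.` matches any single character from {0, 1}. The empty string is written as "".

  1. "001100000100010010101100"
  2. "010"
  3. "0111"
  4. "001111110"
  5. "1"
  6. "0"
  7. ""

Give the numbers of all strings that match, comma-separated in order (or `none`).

1 → no match
2 → match
3 → no match
4 → no match
5 → no match
6 → no match
7 → match

2, 7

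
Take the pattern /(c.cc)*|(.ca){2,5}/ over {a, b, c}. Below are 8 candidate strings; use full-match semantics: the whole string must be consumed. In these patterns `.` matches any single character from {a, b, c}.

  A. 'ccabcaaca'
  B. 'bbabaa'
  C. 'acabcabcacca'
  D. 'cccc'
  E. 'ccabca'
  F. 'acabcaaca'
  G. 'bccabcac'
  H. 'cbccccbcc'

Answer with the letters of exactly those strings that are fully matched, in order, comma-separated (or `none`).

A. 'ccabcaaca' → match
B. 'bbabaa' → no match
C. 'acabcabcacca' → match
D. 'cccc' → match
E. 'ccabca' → match
F. 'acabcaaca' → match
G. 'bccabcac' → no match
H. 'cbccccbcc' → no match

A, C, D, E, F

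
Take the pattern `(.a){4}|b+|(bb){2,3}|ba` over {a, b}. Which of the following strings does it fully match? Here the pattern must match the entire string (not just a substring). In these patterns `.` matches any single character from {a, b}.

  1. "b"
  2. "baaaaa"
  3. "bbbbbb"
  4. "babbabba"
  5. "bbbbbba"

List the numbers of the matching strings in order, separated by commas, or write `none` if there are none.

1 → match
2 → no match
3 → match
4 → no match
5 → no match

1, 3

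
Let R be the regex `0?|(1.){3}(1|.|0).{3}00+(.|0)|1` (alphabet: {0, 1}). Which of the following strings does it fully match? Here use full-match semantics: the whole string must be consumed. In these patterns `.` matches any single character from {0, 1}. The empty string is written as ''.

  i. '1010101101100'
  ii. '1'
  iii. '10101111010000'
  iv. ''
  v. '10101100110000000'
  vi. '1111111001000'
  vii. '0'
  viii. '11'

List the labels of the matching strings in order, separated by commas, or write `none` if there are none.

i → no match
ii → match
iii → match
iv → match
v → match
vi → match
vii → match
viii → no match

ii, iii, iv, v, vi, vii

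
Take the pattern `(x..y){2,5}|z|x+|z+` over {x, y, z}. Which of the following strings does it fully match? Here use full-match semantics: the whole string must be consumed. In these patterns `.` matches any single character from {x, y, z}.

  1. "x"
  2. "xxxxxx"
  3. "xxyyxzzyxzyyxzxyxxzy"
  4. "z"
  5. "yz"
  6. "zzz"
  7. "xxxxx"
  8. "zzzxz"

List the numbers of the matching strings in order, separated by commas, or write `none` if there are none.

1 → match
2 → match
3 → match
4 → match
5 → no match
6 → match
7 → match
8 → no match

1, 2, 3, 4, 6, 7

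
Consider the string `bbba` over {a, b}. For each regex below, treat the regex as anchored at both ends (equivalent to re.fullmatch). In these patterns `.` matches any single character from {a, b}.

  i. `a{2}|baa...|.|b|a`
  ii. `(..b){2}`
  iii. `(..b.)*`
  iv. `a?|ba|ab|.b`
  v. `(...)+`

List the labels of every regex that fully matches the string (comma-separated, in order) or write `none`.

i → no match
ii → no match — must end with `b`
iii → match
iv → no match
v → no match

iii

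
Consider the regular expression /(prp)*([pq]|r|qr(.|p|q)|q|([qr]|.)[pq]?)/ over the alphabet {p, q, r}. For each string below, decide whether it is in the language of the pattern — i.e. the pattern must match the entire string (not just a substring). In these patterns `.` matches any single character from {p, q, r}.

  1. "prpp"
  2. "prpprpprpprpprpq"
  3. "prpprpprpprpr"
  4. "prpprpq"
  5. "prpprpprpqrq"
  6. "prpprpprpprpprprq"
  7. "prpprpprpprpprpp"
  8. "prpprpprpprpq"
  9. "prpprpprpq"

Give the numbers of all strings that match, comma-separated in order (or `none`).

1, 2, 3, 4, 5, 6, 7, 8, 9

1 → match
2 → match
3 → match
4 → match
5 → match
6 → match
7 → match
8 → match
9 → match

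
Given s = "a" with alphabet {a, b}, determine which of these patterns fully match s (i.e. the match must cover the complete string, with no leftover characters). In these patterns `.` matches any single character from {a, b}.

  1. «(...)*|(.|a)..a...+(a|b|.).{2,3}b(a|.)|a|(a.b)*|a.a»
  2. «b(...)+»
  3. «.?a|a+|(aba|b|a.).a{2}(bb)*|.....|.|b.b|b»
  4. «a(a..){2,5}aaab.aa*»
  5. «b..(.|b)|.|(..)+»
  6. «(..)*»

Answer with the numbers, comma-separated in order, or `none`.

1 → match
2 → no match — must start with "b"
3 → match
4 → no match — must start with "aa"
5 → match
6 → no match

1, 3, 5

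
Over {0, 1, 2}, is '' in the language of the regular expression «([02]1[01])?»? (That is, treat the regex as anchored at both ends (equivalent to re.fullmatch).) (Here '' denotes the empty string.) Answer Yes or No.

Yes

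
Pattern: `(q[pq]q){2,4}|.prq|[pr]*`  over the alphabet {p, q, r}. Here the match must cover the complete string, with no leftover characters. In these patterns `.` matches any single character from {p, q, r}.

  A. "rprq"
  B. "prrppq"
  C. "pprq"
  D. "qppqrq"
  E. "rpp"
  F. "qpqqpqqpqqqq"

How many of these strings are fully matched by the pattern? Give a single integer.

4

A → match
B → no match
C → match
D → no match
E → match
F → match
Total matched: 4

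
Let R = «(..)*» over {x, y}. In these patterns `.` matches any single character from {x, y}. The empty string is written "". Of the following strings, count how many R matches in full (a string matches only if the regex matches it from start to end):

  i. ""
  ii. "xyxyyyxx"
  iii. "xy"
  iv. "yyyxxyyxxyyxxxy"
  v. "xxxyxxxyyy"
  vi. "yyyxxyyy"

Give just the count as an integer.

5

i. "" → match
ii. "xyxyyyxx" → match
iii. "xy" → match
iv → no match
v. "xxxyxxxyyy" → match
vi. "yyyxxyyy" → match
Total matched: 5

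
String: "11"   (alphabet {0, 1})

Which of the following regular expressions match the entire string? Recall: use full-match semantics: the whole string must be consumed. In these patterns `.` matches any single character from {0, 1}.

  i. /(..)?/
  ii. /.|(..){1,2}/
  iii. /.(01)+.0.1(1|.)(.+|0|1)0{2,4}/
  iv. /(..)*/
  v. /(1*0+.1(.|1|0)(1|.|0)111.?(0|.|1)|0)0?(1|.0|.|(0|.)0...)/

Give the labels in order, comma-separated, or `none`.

i, ii, iv

i → match
ii → match
iii → no match — must end with "0"
iv → match
v → no match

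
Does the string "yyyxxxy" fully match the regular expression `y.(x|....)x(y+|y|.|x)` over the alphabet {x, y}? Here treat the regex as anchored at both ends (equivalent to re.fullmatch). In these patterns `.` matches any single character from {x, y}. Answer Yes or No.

No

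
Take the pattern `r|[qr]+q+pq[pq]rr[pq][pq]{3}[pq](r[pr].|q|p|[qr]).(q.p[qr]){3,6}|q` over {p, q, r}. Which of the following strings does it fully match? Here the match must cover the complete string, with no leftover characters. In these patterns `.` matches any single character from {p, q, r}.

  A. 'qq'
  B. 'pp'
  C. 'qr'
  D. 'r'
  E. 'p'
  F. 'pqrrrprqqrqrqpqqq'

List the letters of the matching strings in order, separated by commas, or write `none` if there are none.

D

A → no match
B → no match
C → no match
D → match
E → no match
F → no match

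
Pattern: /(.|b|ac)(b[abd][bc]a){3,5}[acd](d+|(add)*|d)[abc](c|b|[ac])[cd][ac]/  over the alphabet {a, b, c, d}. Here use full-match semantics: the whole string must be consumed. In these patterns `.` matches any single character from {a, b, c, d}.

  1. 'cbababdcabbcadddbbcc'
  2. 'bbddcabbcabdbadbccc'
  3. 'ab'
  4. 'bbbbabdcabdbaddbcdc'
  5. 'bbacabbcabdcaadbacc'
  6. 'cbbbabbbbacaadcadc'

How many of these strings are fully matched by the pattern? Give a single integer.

1 → match
2 → no match
3 → no match
4 → match
5 → match
6 → no match
Total matched: 3

3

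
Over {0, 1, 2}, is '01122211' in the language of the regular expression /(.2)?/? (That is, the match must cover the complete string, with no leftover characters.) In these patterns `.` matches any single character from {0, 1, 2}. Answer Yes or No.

No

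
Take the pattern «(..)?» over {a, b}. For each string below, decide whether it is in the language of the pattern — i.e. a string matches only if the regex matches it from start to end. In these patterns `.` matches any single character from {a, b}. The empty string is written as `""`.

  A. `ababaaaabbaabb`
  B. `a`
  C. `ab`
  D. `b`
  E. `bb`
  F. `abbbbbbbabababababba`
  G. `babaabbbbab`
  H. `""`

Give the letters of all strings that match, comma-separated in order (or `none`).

A → no match
B → no match
C → match
D → no match
E → match
F → no match
G → no match
H → match

C, E, H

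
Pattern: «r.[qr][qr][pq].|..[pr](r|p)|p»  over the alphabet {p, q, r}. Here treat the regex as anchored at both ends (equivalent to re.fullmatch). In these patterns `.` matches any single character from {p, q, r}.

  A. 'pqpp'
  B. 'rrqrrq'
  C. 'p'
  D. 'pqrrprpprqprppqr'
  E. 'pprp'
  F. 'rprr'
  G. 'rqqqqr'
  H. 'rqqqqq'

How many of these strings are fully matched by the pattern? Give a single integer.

6

A → match
B → no match
C → match
D → no match
E → match
F → match
G → match
H → match
Total matched: 6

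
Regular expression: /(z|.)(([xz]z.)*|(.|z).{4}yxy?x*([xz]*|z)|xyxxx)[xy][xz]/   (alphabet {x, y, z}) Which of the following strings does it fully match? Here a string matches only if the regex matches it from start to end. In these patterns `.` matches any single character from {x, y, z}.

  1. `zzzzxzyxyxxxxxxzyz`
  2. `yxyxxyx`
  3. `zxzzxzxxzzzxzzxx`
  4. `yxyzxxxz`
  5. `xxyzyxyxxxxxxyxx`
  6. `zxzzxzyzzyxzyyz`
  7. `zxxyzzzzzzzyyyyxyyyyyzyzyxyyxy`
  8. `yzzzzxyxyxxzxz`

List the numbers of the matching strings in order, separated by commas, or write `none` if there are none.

1 → match
2 → no match
3 → no match
4 → no match
5 → no match
6 → match
7 → no match
8 → match

1, 6, 8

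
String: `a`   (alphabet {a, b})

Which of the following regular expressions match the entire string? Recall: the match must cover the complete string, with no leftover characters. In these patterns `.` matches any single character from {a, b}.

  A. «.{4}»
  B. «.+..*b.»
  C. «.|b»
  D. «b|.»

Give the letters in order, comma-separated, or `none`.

C, D

A → no match
B → no match
C → match
D → match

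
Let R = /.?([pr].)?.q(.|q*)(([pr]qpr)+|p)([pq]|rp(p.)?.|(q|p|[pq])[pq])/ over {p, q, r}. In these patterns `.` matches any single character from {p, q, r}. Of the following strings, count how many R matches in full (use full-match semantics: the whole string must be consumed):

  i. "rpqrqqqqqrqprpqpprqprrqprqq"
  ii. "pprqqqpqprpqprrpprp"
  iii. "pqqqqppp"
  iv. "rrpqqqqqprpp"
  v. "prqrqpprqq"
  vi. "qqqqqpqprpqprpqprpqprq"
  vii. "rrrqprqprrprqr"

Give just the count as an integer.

i → no match
ii → match
iii → match
iv → match
v → no match
vi → match
vii → no match
Total matched: 4

4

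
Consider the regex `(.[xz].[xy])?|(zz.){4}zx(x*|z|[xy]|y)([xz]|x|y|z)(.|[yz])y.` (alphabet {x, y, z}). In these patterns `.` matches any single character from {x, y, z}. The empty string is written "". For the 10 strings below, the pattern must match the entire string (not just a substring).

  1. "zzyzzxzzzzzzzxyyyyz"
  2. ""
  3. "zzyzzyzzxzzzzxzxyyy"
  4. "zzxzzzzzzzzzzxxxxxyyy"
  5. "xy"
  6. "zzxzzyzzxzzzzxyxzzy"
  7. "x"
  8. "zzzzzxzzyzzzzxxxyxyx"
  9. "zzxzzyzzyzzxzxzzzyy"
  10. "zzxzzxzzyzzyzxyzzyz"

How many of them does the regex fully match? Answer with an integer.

1 → match
2 → match
3 → match
4 → match
5 → no match
6 → no match
7 → no match
8 → match
9 → match
10 → match
Total matched: 7

7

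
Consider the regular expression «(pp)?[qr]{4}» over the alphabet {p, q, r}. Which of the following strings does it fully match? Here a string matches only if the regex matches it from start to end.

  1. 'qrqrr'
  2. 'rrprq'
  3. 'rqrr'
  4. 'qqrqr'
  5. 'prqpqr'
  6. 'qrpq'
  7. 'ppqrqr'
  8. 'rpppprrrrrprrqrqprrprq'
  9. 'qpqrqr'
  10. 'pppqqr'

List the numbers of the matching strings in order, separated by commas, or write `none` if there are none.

1. 'qrqrr' → no match
2. 'rrprq' → no match
3. 'rqrr' → match
4. 'qqrqr' → no match
5. 'prqpqr' → no match
6. 'qrpq' → no match
7. 'ppqrqr' → match
8 → no match
9. 'qpqrqr' → no match
10. 'pppqqr' → no match

3, 7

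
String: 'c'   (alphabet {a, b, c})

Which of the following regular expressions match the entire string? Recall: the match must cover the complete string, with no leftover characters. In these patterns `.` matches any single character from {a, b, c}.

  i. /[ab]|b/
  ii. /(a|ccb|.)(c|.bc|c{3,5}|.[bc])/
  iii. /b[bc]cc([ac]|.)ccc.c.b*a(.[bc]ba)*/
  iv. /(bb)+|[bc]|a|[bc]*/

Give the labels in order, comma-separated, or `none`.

i → no match
ii → no match
iii → no match — must start with 'b'
iv → match

iv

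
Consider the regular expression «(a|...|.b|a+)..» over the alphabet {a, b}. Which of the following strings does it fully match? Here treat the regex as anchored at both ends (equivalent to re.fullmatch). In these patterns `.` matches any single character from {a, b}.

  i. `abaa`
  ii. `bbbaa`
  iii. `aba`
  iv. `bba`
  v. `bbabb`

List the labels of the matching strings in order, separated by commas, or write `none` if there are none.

i. `abaa` → match
ii. `bbbaa` → match
iii. `aba` → match
iv. `bba` → no match
v. `bbabb` → match

i, ii, iii, v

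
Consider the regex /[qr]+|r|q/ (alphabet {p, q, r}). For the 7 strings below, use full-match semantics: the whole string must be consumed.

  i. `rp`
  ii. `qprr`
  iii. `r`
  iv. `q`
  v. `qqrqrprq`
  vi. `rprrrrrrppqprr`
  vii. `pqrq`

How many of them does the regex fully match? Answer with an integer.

i → no match
ii → no match
iii → match
iv → match
v → no match
vi → no match
vii → no match
Total matched: 2

2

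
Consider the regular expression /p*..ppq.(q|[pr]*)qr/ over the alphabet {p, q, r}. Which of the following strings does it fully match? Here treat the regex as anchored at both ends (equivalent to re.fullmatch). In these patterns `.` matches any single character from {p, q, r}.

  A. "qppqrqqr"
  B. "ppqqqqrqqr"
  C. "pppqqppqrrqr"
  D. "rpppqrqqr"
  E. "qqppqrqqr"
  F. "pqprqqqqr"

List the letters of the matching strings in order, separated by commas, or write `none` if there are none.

C, D, E

A → no match
B → no match
C → match
D → match
E → match
F → no match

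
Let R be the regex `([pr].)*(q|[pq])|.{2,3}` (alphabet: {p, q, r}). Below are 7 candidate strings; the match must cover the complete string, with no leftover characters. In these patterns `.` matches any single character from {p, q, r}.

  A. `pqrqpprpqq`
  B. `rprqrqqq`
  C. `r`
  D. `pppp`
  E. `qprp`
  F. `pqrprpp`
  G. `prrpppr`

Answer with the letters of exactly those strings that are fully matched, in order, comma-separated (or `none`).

A → no match
B → no match
C → no match
D → no match
E → no match
F → match
G → no match

F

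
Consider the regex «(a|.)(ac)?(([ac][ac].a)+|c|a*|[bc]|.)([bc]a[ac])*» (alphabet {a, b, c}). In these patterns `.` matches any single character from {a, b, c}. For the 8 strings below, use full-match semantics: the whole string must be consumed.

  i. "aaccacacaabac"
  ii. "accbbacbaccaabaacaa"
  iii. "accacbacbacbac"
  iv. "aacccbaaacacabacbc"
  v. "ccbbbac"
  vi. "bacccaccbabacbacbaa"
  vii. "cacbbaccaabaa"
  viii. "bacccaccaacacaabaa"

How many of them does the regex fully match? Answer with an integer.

i → match
ii → no match
iii → match
iv → no match
v → no match
vi → no match
vii → match
viii → no match
Total matched: 3

3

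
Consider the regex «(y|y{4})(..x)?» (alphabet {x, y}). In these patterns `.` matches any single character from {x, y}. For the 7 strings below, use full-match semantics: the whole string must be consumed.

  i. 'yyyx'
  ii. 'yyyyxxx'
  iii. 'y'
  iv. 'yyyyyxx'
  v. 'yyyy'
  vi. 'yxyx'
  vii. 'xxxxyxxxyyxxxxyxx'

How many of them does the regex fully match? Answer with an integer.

6

i → match
ii → match
iii → match
iv → match
v → match
vi → match
vii → no match — must start with 'y'
Total matched: 6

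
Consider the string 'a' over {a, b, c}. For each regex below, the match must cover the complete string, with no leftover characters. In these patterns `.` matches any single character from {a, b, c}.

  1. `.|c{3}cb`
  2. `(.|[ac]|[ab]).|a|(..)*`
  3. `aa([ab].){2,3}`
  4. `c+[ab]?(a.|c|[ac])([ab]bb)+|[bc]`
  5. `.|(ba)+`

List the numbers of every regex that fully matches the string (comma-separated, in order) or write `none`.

1, 2, 5

1 → match
2 → match
3 → no match — must start with 'aa'
4 → no match
5 → match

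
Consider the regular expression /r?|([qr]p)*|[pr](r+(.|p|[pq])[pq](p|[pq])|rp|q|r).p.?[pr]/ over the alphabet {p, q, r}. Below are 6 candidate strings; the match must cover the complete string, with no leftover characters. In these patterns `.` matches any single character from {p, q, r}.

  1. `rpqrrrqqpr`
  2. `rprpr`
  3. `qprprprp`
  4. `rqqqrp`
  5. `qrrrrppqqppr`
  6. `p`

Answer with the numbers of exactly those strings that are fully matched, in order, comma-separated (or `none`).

3

1 → no match
2 → no match
3 → match
4 → no match
5 → no match
6 → no match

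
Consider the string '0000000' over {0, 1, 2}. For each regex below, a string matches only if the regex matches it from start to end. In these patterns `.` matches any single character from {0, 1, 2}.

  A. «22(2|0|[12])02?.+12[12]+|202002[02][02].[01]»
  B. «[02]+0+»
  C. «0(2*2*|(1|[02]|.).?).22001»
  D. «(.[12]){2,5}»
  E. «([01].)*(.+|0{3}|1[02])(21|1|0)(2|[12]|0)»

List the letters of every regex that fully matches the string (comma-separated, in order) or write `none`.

B, E

A → no match
B → match
C → no match — must end with '22001'
D → no match
E → match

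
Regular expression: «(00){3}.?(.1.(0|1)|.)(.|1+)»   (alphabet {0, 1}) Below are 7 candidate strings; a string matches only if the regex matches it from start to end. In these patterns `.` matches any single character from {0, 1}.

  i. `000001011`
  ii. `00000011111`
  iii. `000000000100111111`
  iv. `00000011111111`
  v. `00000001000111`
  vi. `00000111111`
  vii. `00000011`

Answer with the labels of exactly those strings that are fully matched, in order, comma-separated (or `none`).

i → no match
ii → match
iii → no match
iv → match
v → no match
vi → no match
vii → match

ii, iv, vii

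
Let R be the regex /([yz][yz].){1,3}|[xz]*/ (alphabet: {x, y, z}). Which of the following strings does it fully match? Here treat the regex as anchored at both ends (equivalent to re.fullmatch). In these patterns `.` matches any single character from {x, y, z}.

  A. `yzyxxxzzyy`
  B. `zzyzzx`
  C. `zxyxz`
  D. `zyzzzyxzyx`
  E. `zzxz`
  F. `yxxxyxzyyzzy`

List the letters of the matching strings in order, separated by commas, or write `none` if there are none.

A → no match
B → match
C → no match
D → no match
E → match
F → no match

B, E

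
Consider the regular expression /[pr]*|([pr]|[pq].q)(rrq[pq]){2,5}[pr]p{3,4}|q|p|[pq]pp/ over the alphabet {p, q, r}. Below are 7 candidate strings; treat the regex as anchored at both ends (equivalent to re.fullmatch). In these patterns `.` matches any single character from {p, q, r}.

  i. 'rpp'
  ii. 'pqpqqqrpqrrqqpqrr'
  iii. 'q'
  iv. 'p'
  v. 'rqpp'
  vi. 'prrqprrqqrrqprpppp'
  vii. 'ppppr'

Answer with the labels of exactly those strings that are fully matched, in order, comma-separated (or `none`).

i → match
ii → no match
iii → match
iv → match
v → no match
vi → match
vii → match

i, iii, iv, vi, vii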